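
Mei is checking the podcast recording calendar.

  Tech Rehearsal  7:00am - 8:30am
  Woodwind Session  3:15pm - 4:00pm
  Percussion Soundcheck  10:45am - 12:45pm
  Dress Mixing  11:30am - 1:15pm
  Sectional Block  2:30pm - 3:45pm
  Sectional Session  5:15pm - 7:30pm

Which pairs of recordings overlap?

Dress Mixing & Percussion Soundcheck, Sectional Block & Woodwind Session

Sorted by start: Tech Rehearsal, Percussion Soundcheck, Dress Mixing, Sectional Block, Woodwind Session, Sectional Session.
Percussion Soundcheck starts after Tech Rehearsal ends; Tech Rehearsal is clear from here.
Dress Mixing starts before Percussion Soundcheck ends → Percussion Soundcheck and Dress Mixing overlap.
Sectional Block starts after Percussion Soundcheck ends; Percussion Soundcheck is clear from here.
Sectional Block starts after Dress Mixing ends; Dress Mixing is clear from here.
Woodwind Session starts before Sectional Block ends → Sectional Block and Woodwind Session overlap.
Sectional Session starts after Sectional Block ends.
Sectional Session starts after Woodwind Session ends.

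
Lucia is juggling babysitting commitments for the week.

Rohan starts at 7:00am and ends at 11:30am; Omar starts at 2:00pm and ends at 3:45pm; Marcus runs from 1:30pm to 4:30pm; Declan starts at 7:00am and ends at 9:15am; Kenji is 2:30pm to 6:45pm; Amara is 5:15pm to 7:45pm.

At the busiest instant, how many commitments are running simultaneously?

3

Sort all start/end points and keep a running count:
7:00am start Declan → 1
7:00am start Rohan → 2
9:15am end Declan → 1
11:30am end Rohan → 0
1:30pm start Marcus → 1
2:00pm start Omar → 2
2:30pm start Kenji → 3
3:45pm end Omar → 2
4:30pm end Marcus → 1
5:15pm start Amara → 2
6:45pm end Kenji → 1
7:45pm end Amara → 0
Peak is 3, at 2:30pm (Kenji, Marcus, Omar).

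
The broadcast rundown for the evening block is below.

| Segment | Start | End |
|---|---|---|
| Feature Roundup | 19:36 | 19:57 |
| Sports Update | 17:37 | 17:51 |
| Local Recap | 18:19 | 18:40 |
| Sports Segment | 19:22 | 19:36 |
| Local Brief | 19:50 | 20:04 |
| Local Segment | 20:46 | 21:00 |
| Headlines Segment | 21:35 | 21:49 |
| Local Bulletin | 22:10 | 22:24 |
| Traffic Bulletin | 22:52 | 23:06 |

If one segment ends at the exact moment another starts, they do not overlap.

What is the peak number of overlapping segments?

Sweep the timeline, counting +1 at each start and −1 at each end (ends before starts at a tie):
17:37 start Sports Update → 1
17:51 end Sports Update → 0
18:19 start Local Recap → 1
18:40 end Local Recap → 0
19:22 start Sports Segment → 1
19:36 end Sports Segment → 0
19:36 start Feature Roundup → 1
19:50 start Local Brief → 2
19:57 end Feature Roundup → 1
20:04 end Local Brief → 0
20:46 start Local Segment → 1
21:00 end Local Segment → 0
21:35 start Headlines Segment → 1
21:49 end Headlines Segment → 0
22:10 start Local Bulletin → 1
22:24 end Local Bulletin → 0
22:52 start Traffic Bulletin → 1
23:06 end Traffic Bulletin → 0
Peak is 2, at 19:50 (Feature Roundup, Local Brief).

2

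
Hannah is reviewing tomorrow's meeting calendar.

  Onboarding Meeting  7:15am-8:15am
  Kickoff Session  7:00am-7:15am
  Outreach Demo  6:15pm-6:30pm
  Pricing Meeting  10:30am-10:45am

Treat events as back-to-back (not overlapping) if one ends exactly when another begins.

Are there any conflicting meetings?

Check each pair: they overlap iff neither finishes before the other starts.
Sorted by start: Kickoff Session, Onboarding Meeting, Pricing Meeting, Outreach Demo.
Onboarding Meeting starts exactly when Kickoff Session ends (back-to-back, no overlap), so Kickoff Session has no further overlaps.
Pricing Meeting starts after Onboarding Meeting ends, so Onboarding Meeting has no further overlaps.
Outreach Demo starts after Pricing Meeting ends.
Every pair is clear; the schedule has no overlaps.

No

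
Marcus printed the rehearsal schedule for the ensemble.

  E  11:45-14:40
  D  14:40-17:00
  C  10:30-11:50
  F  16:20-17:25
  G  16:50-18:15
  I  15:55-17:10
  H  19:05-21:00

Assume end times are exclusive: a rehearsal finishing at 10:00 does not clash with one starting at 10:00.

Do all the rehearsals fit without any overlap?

No

Sorted by start: C, E, D, I, F, G, H.
E starts before C ends → C and E overlap.
That's a conflict, so the schedule is not conflict-free.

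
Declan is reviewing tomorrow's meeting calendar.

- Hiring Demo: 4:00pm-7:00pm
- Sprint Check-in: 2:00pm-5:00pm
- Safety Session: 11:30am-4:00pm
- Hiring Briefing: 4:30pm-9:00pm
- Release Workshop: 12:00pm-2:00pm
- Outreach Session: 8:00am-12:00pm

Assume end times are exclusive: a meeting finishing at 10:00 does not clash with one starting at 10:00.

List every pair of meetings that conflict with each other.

Hiring Briefing & Hiring Demo, Hiring Briefing & Sprint Check-in, Hiring Demo & Sprint Check-in, Outreach Session & Safety Session, Release Workshop & Safety Session, Safety Session & Sprint Check-in

Sorted by start: Outreach Session, Safety Session, Release Workshop, Sprint Check-in, Hiring Demo, Hiring Briefing.
Safety Session starts before Outreach Session ends → Outreach Session and Safety Session overlap.
Release Workshop starts exactly when Outreach Session ends (back-to-back, no overlap), so Outreach Session has no further overlaps.
Release Workshop starts before Safety Session ends → Safety Session and Release Workshop overlap.
Sprint Check-in starts before Safety Session ends → Safety Session and Sprint Check-in overlap.
Hiring Demo starts exactly when Safety Session ends (back-to-back, no overlap), so Safety Session has no further overlaps.
Sprint Check-in starts exactly when Release Workshop ends (back-to-back, no overlap), so Release Workshop has no further overlaps.
Hiring Demo starts before Sprint Check-in ends → Sprint Check-in and Hiring Demo overlap.
Hiring Briefing starts before Sprint Check-in ends → Sprint Check-in and Hiring Briefing overlap.
Hiring Briefing starts before Hiring Demo ends → Hiring Demo and Hiring Briefing overlap.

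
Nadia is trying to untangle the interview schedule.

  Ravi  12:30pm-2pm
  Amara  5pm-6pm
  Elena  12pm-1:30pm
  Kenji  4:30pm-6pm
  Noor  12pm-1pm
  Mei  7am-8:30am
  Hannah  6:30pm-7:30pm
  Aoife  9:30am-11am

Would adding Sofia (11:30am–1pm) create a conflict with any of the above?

Mei: ends 8:30am at or before Sofia starts 11:30am → clear.
Aoife: ends 11am at or before Sofia starts 11:30am → clear.
Noor: starts 12pm before Sofia ends 1pm, and ends 1pm after Sofia starts 11:30am → overlap.
Elena: starts 12pm before Sofia ends 1pm, and ends 1:30pm after Sofia starts 11:30am → overlap.
Ravi: starts 12:30pm before Sofia ends 1pm, and ends 2pm after Sofia starts 11:30am → overlap.
Kenji: starts 4:30pm at or after Sofia ends 1pm → clear.
Amara: starts 5pm at or after Sofia ends 1pm → clear.
Hannah: starts 6:30pm at or after Sofia ends 1pm → clear.
Sofia overlaps Noor, Elena, Ravi.

Yes — it overlaps Elena, Noor, Ravi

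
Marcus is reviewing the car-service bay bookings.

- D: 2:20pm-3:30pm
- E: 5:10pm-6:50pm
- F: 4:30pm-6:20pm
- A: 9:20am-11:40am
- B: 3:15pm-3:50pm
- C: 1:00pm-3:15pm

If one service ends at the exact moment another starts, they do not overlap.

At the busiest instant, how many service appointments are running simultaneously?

2

Sweep the timeline, counting +1 at each start and −1 at each end (ends before starts at a tie):
9:20am start A → 1
11:40am end A → 0
1:00pm start C → 1
2:20pm start D → 2
3:15pm end C → 1
3:15pm start B → 2
3:30pm end D → 1
3:50pm end B → 0
4:30pm start F → 1
5:10pm start E → 2
6:20pm end F → 1
6:50pm end E → 0
Peak is 2, at 2:20pm (C, D).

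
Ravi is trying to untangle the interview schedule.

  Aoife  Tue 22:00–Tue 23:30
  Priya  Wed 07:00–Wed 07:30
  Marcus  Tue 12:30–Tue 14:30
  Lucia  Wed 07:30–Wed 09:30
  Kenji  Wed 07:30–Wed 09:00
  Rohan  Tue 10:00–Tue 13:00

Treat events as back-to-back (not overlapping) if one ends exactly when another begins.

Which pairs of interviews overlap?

Sorted by start: Rohan, Marcus, Aoife, Priya, Kenji, Lucia.
Marcus starts before Rohan ends → Rohan and Marcus overlap.
Aoife starts after Rohan ends; Rohan is clear from here.
Aoife starts after Marcus ends; Marcus is clear from here.
Priya starts after Aoife ends; Aoife is clear from here.
Kenji starts exactly when Priya ends (back-to-back, no overlap); Priya is clear from here.
Lucia starts before Kenji ends → Kenji and Lucia overlap.

Kenji & Lucia, Marcus & Rohan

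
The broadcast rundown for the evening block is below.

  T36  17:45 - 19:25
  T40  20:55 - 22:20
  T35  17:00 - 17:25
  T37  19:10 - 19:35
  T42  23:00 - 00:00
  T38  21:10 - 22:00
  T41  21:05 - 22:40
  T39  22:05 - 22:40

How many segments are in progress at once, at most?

Walk through starts and ends in time order (an end at T is processed before a start at T):
17:00 start T35 → 1
17:25 end T35 → 0
17:45 start T36 → 1
19:10 start T37 → 2
19:25 end T36 → 1
19:35 end T37 → 0
20:55 start T40 → 1
21:05 start T41 → 2
21:10 start T38 → 3
22:00 end T38 → 2
22:05 start T39 → 3
22:20 end T40 → 2
22:40 end T39 → 1
22:40 end T41 → 0
23:00 start T42 → 1
00:00 end T42 → 0
Peak is 3, at 21:10 (T38, T40, T41).

3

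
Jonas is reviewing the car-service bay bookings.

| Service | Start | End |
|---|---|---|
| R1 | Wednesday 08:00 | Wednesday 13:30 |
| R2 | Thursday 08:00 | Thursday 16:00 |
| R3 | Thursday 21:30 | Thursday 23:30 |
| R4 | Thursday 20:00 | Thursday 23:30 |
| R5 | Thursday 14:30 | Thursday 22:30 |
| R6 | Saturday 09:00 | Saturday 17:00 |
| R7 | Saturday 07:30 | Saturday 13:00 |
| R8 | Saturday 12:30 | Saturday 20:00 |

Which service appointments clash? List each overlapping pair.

R2 & R5, R3 & R4, R3 & R5, R4 & R5, R6 & R7, R6 & R8, R7 & R8

Sorted by start: R1, R2, R5, R4, R3, R7, R6, R8.
R2 starts after R1 ends, so nothing later overlaps R1 either.
R5 starts before R2 ends → R2 and R5 overlap.
R4 starts after R2 ends, so nothing later overlaps R2 either.
R4 starts before R5 ends → R5 and R4 overlap.
R3 starts before R5 ends → R5 and R3 overlap.
R7 starts after R5 ends, so nothing later overlaps R5 either.
R3 starts before R4 ends → R4 and R3 overlap.
R7 starts after R4 ends, so nothing later overlaps R4 either.
R7 starts after R3 ends, so nothing later overlaps R3 either.
R6 starts before R7 ends → R7 and R6 overlap.
R8 starts before R7 ends → R7 and R8 overlap.
R8 starts before R6 ends → R6 and R8 overlap.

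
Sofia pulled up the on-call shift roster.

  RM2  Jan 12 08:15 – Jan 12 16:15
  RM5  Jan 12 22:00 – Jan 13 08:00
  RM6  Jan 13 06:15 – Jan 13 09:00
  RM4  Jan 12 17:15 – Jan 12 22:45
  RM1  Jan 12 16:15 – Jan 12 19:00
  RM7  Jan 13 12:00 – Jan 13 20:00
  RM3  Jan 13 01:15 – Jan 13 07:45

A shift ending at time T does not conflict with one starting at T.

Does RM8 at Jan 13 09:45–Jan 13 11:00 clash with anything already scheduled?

No — it doesn't clash with anything

RM2: ends Jan 12 16:15 at or before RM8 starts Jan 13 09:45 → clear.
RM1: ends Jan 12 19:00 at or before RM8 starts Jan 13 09:45 → clear.
RM4: ends Jan 12 22:45 at or before RM8 starts Jan 13 09:45 → clear.
RM5: ends Jan 13 08:00 at or before RM8 starts Jan 13 09:45 → clear.
RM3: ends Jan 13 07:45 at or before RM8 starts Jan 13 09:45 → clear.
RM6: ends Jan 13 09:00 at or before RM8 starts Jan 13 09:45 → clear.
RM7: starts Jan 13 12:00 at or after RM8 ends Jan 13 11:00 → clear.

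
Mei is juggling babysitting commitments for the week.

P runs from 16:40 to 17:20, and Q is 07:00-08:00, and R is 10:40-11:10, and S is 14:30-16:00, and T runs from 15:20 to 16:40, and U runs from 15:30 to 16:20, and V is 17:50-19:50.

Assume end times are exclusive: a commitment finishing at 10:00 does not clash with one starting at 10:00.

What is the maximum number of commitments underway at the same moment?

3

Walk through starts and ends in time order (an end at T is processed before a start at T):
07:00 start Q → 1
08:00 end Q → 0
10:40 start R → 1
11:10 end R → 0
14:30 start S → 1
15:20 start T → 2
15:30 start U → 3
16:00 end S → 2
16:20 end U → 1
16:40 end T → 0
16:40 start P → 1
17:20 end P → 0
17:50 start V → 1
19:50 end V → 0
Peak is 3, at 15:30 (S, T, U).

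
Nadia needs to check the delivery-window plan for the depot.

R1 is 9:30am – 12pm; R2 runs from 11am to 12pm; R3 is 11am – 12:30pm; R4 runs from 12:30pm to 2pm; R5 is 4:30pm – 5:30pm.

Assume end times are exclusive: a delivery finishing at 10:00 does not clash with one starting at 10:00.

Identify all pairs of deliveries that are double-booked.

R1 & R2, R1 & R3, R2 & R3

Two intervals overlap when each starts before the other ends.
Sorted by start: R1, R2, R3, R4, R5.
R2 starts before R1 ends → R1 and R2 overlap.
R3 starts before R1 ends → R1 and R3 overlap.
R4 starts after R1 ends, so R1 has no further overlaps.
R3 starts before R2 ends → R2 and R3 overlap.
R4 starts after R2 ends, so R2 has no further overlaps.
R4 starts exactly when R3 ends (back-to-back, no overlap), so R3 has no further overlaps.
R5 starts after R4 ends.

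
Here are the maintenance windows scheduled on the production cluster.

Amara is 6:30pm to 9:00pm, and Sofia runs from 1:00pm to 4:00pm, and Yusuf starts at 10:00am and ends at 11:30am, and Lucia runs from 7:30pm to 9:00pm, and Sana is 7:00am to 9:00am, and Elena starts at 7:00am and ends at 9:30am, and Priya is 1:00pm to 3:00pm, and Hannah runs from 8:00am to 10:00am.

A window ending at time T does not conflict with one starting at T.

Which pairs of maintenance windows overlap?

Amara & Lucia, Elena & Hannah, Elena & Sana, Hannah & Sana, Priya & Sofia

Sorted by start: Elena, Sana, Hannah, Yusuf, Sofia, Priya, Amara, Lucia.
Sana starts before Elena ends → Elena and Sana overlap.
Hannah starts before Elena ends → Elena and Hannah overlap.
Yusuf starts after Elena ends, so nothing later overlaps Elena either.
Hannah starts before Sana ends → Sana and Hannah overlap.
Yusuf starts after Sana ends, so nothing later overlaps Sana either.
Yusuf starts exactly when Hannah ends (back-to-back, no overlap), so nothing later overlaps Hannah either.
Sofia starts after Yusuf ends, so nothing later overlaps Yusuf either.
Priya starts before Sofia ends → Sofia and Priya overlap.
Amara starts after Sofia ends, so nothing later overlaps Sofia either.
Amara starts after Priya ends, so nothing later overlaps Priya either.
Lucia starts before Amara ends → Amara and Lucia overlap.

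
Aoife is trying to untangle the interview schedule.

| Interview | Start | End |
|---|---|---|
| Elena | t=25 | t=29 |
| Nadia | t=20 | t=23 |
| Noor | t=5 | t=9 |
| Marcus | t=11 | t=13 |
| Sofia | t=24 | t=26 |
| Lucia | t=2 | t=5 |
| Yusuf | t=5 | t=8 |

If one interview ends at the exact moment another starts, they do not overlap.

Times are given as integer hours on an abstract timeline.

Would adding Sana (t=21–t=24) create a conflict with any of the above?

Lucia: ends t=5 at or before Sana starts t=21 → clear.
Yusuf: ends t=8 at or before Sana starts t=21 → clear.
Noor: ends t=9 at or before Sana starts t=21 → clear.
Marcus: ends t=13 at or before Sana starts t=21 → clear.
Nadia: starts t=20 before Sana ends t=24, and ends t=23 after Sana starts t=21 → overlap.
Sofia: starts t=24 at or after Sana ends t=24 → clear.
Elena: starts t=25 at or after Sana ends t=24 → clear.
Sana overlaps Nadia.

Yes — it overlaps Nadia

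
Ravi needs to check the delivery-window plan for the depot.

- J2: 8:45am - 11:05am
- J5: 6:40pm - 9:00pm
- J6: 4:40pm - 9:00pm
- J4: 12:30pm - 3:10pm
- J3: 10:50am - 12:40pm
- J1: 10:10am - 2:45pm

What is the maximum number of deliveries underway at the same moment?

3

Walk through starts and ends in time order (an end at T is processed before a start at T):
8:45am start J2 → 1
10:10am start J1 → 2
10:50am start J3 → 3
11:05am end J2 → 2
12:30pm start J4 → 3
12:40pm end J3 → 2
2:45pm end J1 → 1
3:10pm end J4 → 0
4:40pm start J6 → 1
6:40pm start J5 → 2
9:00pm end J5 → 1
9:00pm end J6 → 0
Peak is 3, at 10:50am (J1, J2, J3).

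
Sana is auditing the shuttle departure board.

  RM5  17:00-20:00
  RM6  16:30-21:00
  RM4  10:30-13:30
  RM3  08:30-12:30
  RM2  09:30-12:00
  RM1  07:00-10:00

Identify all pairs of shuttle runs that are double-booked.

RM1 & RM2, RM1 & RM3, RM2 & RM3, RM2 & RM4, RM3 & RM4, RM5 & RM6

Sorted by start: RM1, RM3, RM2, RM4, RM6, RM5.
RM3 starts before RM1 ends → RM1 and RM3 overlap.
RM2 starts before RM1 ends → RM1 and RM2 overlap.
RM4 starts after RM1 ends, so nothing later overlaps RM1 either.
RM2 starts before RM3 ends → RM3 and RM2 overlap.
RM4 starts before RM3 ends → RM3 and RM4 overlap.
RM6 starts after RM3 ends, so nothing later overlaps RM3 either.
RM4 starts before RM2 ends → RM2 and RM4 overlap.
RM6 starts after RM2 ends, so nothing later overlaps RM2 either.
RM6 starts after RM4 ends, so nothing later overlaps RM4 either.
RM5 starts before RM6 ends → RM6 and RM5 overlap.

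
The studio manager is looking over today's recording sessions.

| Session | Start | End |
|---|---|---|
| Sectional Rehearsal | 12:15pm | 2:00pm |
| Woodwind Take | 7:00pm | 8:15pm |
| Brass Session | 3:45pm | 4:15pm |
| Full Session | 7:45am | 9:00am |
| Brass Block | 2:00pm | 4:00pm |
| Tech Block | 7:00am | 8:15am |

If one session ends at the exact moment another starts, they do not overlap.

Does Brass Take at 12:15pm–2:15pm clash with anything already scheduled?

Yes — it overlaps Brass Block, Sectional Rehearsal

Tech Block: ends 8:15am at or before Brass Take starts 12:15pm → clear.
Full Session: ends 9:00am at or before Brass Take starts 12:15pm → clear.
Sectional Rehearsal: starts 12:15pm before Brass Take ends 2:15pm, and ends 2:00pm after Brass Take starts 12:15pm → overlap.
Brass Block: starts 2:00pm before Brass Take ends 2:15pm, and ends 4:00pm after Brass Take starts 12:15pm → overlap.
Brass Session: starts 3:45pm at or after Brass Take ends 2:15pm → clear.
Woodwind Take: starts 7:00pm at or after Brass Take ends 2:15pm → clear.
Brass Take overlaps Sectional Rehearsal, Brass Block.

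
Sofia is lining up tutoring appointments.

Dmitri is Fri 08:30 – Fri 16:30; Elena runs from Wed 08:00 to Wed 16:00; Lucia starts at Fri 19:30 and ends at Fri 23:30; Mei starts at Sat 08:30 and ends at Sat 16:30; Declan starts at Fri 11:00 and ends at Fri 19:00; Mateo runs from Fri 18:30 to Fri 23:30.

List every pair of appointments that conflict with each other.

Declan & Dmitri, Declan & Mateo, Lucia & Mateo

Sorted by start: Elena, Dmitri, Declan, Mateo, Lucia, Mei.
Dmitri starts after Elena ends, so nothing later overlaps Elena either.
Declan starts before Dmitri ends → Dmitri and Declan overlap.
Mateo starts after Dmitri ends, so nothing later overlaps Dmitri either.
Mateo starts before Declan ends → Declan and Mateo overlap.
Lucia starts after Declan ends, so nothing later overlaps Declan either.
Lucia starts before Mateo ends → Mateo and Lucia overlap.
Mei starts after Mateo ends.
Mei starts after Lucia ends.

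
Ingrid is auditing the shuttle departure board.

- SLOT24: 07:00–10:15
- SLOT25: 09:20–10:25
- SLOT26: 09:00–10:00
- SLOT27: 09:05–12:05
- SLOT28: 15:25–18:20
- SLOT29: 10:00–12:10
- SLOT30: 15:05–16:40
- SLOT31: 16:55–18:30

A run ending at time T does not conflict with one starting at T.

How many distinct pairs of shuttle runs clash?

Two intervals overlap when each starts before the other ends.
Sorted by start: SLOT24, SLOT26, SLOT27, SLOT25, SLOT29, SLOT30, SLOT28, SLOT31.
SLOT26 starts before SLOT24 ends → SLOT24 and SLOT26 overlap.
SLOT27 starts before SLOT24 ends → SLOT24 and SLOT27 overlap.
SLOT25 starts before SLOT24 ends → SLOT24 and SLOT25 overlap.
SLOT29 starts before SLOT24 ends → SLOT24 and SLOT29 overlap.
SLOT30 starts after SLOT24 ends; SLOT24 is clear from here.
SLOT27 starts before SLOT26 ends → SLOT26 and SLOT27 overlap.
SLOT25 starts before SLOT26 ends → SLOT26 and SLOT25 overlap.
SLOT29 starts exactly when SLOT26 ends (back-to-back, no overlap); SLOT26 is clear from here.
SLOT25 starts before SLOT27 ends → SLOT27 and SLOT25 overlap.
SLOT29 starts before SLOT27 ends → SLOT27 and SLOT29 overlap.
SLOT30 starts after SLOT27 ends; SLOT27 is clear from here.
SLOT29 starts before SLOT25 ends → SLOT25 and SLOT29 overlap.
SLOT30 starts after SLOT25 ends; SLOT25 is clear from here.
SLOT30 starts after SLOT29 ends; SLOT29 is clear from here.
SLOT28 starts before SLOT30 ends → SLOT30 and SLOT28 overlap.
SLOT31 starts after SLOT30 ends.
SLOT31 starts before SLOT28 ends → SLOT28 and SLOT31 overlap.
Overlapping pairs: SLOT24 & SLOT25, SLOT24 & SLOT26, SLOT24 & SLOT27, SLOT24 & SLOT29, SLOT25 & SLOT26, SLOT25 & SLOT27, SLOT25 & SLOT29, SLOT26 & SLOT27, SLOT27 & SLOT29, SLOT28 & SLOT30, SLOT28 & SLOT31 — 11 in total.

11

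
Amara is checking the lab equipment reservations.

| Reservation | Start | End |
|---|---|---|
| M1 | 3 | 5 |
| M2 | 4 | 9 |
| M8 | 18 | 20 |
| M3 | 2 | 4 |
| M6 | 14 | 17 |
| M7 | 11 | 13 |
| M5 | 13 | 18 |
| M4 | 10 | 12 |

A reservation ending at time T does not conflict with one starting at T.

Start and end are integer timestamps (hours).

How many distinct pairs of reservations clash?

4

Sorted by start: M3, M1, M2, M4, M7, M5, M6, M8.
M1 starts before M3 ends → M3 and M1 overlap.
M2 starts exactly when M3 ends (back-to-back, no overlap) — done with M3.
M2 starts before M1 ends → M1 and M2 overlap.
M4 starts after M1 ends — done with M1.
M4 starts after M2 ends — done with M2.
M7 starts before M4 ends → M4 and M7 overlap.
M5 starts after M4 ends — done with M4.
M5 starts exactly when M7 ends (back-to-back, no overlap) — done with M7.
M6 starts before M5 ends → M5 and M6 overlap.
M8 starts exactly when M5 ends (back-to-back, no overlap).
M8 starts after M6 ends.
Overlapping pairs: M1 & M2, M1 & M3, M4 & M7, M5 & M6 — 4 in total.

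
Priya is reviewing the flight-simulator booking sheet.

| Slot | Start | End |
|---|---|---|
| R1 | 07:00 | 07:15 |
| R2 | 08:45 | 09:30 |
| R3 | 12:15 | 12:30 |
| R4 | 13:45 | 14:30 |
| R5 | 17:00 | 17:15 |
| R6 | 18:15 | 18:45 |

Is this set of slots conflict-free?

Yes

Sorted by start: R1, R2, R3, R4, R5, R6.
R2 starts after R1 ends, so R1 has no further overlaps.
R3 starts after R2 ends, so R2 has no further overlaps.
R4 starts after R3 ends, so R3 has no further overlaps.
R5 starts after R4 ends, so R4 has no further overlaps.
R6 starts after R5 ends.
Every pair is clear; the schedule has no overlaps.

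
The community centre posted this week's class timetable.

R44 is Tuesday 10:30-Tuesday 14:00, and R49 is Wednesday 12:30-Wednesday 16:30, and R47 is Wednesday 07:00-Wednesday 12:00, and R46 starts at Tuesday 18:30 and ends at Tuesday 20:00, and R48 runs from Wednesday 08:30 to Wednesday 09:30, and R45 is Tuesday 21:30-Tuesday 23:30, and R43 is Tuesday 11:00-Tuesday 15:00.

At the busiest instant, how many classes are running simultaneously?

Sort all start/end points and keep a running count:
Tuesday 10:30 start R44 → 1
Tuesday 11:00 start R43 → 2
Tuesday 14:00 end R44 → 1
Tuesday 15:00 end R43 → 0
Tuesday 18:30 start R46 → 1
Tuesday 20:00 end R46 → 0
Tuesday 21:30 start R45 → 1
Tuesday 23:30 end R45 → 0
Wednesday 07:00 start R47 → 1
Wednesday 08:30 start R48 → 2
Wednesday 09:30 end R48 → 1
Wednesday 12:00 end R47 → 0
Wednesday 12:30 start R49 → 1
Wednesday 16:30 end R49 → 0
Peak is 2, at Tuesday 11:00 (R43, R44).

2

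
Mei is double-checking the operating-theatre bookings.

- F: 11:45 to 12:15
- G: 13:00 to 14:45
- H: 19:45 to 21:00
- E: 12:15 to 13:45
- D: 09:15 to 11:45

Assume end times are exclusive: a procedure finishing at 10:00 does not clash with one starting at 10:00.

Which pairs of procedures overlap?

E & G

Sorted by start: D, F, E, G, H.
F starts exactly when D ends (back-to-back, no overlap); D is clear from here.
E starts exactly when F ends (back-to-back, no overlap); F is clear from here.
G starts before E ends → E and G overlap.
H starts after E ends.
H starts after G ends.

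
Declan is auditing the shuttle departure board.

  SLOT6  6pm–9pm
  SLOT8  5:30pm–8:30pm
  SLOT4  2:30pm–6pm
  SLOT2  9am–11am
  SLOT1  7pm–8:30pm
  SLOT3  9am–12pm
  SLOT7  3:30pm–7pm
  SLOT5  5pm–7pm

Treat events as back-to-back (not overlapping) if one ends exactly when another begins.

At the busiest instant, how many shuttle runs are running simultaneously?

Sweep the timeline, counting +1 at each start and −1 at each end (ends before starts at a tie):
9am start SLOT2 → 1
9am start SLOT3 → 2
11am end SLOT2 → 1
12pm end SLOT3 → 0
2:30pm start SLOT4 → 1
3:30pm start SLOT7 → 2
5pm start SLOT5 → 3
5:30pm start SLOT8 → 4
6pm end SLOT4 → 3
6pm start SLOT6 → 4
7pm end SLOT5 → 3
7pm end SLOT7 → 2
7pm start SLOT1 → 3
8:30pm end SLOT1 → 2
8:30pm end SLOT8 → 1
9pm end SLOT6 → 0
Peak is 4, at 5:30pm (SLOT4, SLOT5, SLOT7, SLOT8).

4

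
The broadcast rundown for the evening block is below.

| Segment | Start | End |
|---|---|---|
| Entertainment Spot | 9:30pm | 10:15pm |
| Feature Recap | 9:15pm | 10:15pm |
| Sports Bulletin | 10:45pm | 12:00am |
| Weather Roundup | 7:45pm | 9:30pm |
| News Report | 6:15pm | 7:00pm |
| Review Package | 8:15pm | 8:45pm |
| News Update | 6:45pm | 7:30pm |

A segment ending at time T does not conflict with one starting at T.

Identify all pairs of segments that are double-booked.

Sorted by start: News Report, News Update, Weather Roundup, Review Package, Feature Recap, Entertainment Spot, Sports Bulletin.
News Update starts before News Report ends → News Report and News Update overlap.
Weather Roundup starts after News Report ends, so News Report has no further overlaps.
Weather Roundup starts after News Update ends, so News Update has no further overlaps.
Review Package starts before Weather Roundup ends → Weather Roundup and Review Package overlap.
Feature Recap starts before Weather Roundup ends → Weather Roundup and Feature Recap overlap.
Entertainment Spot starts exactly when Weather Roundup ends (back-to-back, no overlap), so Weather Roundup has no further overlaps.
Feature Recap starts after Review Package ends, so Review Package has no further overlaps.
Entertainment Spot starts before Feature Recap ends → Feature Recap and Entertainment Spot overlap.
Sports Bulletin starts after Feature Recap ends.
Sports Bulletin starts after Entertainment Spot ends.

Entertainment Spot & Feature Recap, Feature Recap & Weather Roundup, News Report & News Update, Review Package & Weather Roundup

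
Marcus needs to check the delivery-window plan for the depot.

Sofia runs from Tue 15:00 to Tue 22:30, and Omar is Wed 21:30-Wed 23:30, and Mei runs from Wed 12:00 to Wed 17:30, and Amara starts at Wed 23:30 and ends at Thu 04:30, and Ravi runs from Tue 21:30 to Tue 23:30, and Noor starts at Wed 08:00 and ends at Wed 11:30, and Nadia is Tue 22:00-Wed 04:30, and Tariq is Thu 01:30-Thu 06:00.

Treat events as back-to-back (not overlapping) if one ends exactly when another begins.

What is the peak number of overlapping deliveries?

Sort all start/end points and keep a running count:
Tue 15:00 start Sofia → 1
Tue 21:30 start Ravi → 2
Tue 22:00 start Nadia → 3
Tue 22:30 end Sofia → 2
Tue 23:30 end Ravi → 1
Wed 04:30 end Nadia → 0
Wed 08:00 start Noor → 1
Wed 11:30 end Noor → 0
Wed 12:00 start Mei → 1
Wed 17:30 end Mei → 0
Wed 21:30 start Omar → 1
Wed 23:30 end Omar → 0
Wed 23:30 start Amara → 1
Thu 01:30 start Tariq → 2
Thu 04:30 end Amara → 1
Thu 06:00 end Tariq → 0
Peak is 3, at Tue 22:00 (Nadia, Ravi, Sofia).

3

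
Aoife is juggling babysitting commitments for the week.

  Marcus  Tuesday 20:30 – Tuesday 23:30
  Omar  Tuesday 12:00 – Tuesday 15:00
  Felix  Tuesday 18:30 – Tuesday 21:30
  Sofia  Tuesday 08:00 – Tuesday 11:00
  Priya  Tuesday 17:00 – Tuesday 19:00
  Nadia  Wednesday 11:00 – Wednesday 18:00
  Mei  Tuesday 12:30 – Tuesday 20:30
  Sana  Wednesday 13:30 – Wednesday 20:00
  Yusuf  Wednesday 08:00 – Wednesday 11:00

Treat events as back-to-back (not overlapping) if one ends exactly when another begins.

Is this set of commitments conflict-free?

No

Sorted by start: Sofia, Omar, Mei, Priya, Felix, Marcus, Yusuf, Nadia, Sana.
Omar starts after Sofia ends; Sofia is clear from here.
Mei starts before Omar ends → Omar and Mei overlap.
That's a conflict, so the schedule is not conflict-free.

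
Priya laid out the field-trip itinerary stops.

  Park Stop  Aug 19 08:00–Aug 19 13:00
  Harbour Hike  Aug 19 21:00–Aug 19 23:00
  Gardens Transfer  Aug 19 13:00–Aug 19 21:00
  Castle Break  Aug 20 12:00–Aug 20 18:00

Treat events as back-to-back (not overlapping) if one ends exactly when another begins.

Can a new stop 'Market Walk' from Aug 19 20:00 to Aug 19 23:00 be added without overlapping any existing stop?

No — it overlaps Gardens Transfer, Harbour Hike

Park Stop: ends Aug 19 13:00 at or before Market Walk starts Aug 19 20:00 → clear.
Gardens Transfer: starts Aug 19 13:00 before Market Walk ends Aug 19 23:00, and ends Aug 19 21:00 after Market Walk starts Aug 19 20:00 → overlap.
Harbour Hike: starts Aug 19 21:00 before Market Walk ends Aug 19 23:00, and ends Aug 19 23:00 after Market Walk starts Aug 19 20:00 → overlap.
Castle Break: starts Aug 20 12:00 at or after Market Walk ends Aug 19 23:00 → clear.
Market Walk overlaps Gardens Transfer, Harbour Hike.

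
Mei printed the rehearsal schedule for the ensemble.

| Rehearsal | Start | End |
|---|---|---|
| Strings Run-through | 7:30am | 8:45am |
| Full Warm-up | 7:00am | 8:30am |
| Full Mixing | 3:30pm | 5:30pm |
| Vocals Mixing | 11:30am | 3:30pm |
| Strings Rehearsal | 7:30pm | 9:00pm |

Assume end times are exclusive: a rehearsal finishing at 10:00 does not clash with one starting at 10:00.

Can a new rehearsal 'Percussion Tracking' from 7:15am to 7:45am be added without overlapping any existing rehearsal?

No — it overlaps Full Warm-up, Strings Run-through

Full Warm-up: starts 7:00am before Percussion Tracking ends 7:45am, and ends 8:30am after Percussion Tracking starts 7:15am → overlap.
Strings Run-through: starts 7:30am before Percussion Tracking ends 7:45am, and ends 8:45am after Percussion Tracking starts 7:15am → overlap.
Vocals Mixing: starts 11:30am at or after Percussion Tracking ends 7:45am → clear.
Full Mixing: starts 3:30pm at or after Percussion Tracking ends 7:45am → clear.
Strings Rehearsal: starts 7:30pm at or after Percussion Tracking ends 7:45am → clear.
Percussion Tracking overlaps Strings Run-through, Full Warm-up.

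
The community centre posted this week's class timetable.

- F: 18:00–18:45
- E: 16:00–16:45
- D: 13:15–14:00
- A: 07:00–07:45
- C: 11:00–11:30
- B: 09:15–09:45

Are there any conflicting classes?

No

Two intervals overlap when each starts before the other ends.
Sorted by start: A, B, C, D, E, F.
B starts after A ends, so A has no further overlaps.
C starts after B ends, so B has no further overlaps.
D starts after C ends, so C has no further overlaps.
E starts after D ends, so D has no further overlaps.
F starts after E ends.
Every pair is clear; the schedule has no overlaps.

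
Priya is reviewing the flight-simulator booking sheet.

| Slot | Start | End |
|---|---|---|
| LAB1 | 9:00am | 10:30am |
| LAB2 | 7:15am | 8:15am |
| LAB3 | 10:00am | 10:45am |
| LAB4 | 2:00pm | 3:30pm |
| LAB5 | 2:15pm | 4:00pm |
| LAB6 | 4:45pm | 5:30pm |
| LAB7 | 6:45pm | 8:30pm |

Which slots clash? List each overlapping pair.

LAB1 & LAB3, LAB4 & LAB5

Sorted by start: LAB2, LAB1, LAB3, LAB4, LAB5, LAB6, LAB7.
LAB1 starts after LAB2 ends, so nothing later overlaps LAB2 either.
LAB3 starts before LAB1 ends → LAB1 and LAB3 overlap.
LAB4 starts after LAB1 ends, so nothing later overlaps LAB1 either.
LAB4 starts after LAB3 ends, so nothing later overlaps LAB3 either.
LAB5 starts before LAB4 ends → LAB4 and LAB5 overlap.
LAB6 starts after LAB4 ends, so nothing later overlaps LAB4 either.
LAB6 starts after LAB5 ends, so nothing later overlaps LAB5 either.
LAB7 starts after LAB6 ends.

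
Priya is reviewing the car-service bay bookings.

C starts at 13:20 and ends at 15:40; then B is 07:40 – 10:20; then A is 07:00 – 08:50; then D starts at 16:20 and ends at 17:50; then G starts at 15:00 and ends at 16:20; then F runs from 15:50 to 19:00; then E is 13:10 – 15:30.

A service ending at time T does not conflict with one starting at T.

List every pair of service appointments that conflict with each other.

Sorted by start: A, B, E, C, G, F, D.
B starts before A ends → A and B overlap.
E starts after A ends, so nothing later overlaps A either.
E starts after B ends, so nothing later overlaps B either.
C starts before E ends → E and C overlap.
G starts before E ends → E and G overlap.
F starts after E ends, so nothing later overlaps E either.
G starts before C ends → C and G overlap.
F starts after C ends, so nothing later overlaps C either.
F starts before G ends → G and F overlap.
D starts exactly when G ends (back-to-back, no overlap).
D starts before F ends → F and D overlap.

A & B, C & E, C & G, D & F, E & G, F & G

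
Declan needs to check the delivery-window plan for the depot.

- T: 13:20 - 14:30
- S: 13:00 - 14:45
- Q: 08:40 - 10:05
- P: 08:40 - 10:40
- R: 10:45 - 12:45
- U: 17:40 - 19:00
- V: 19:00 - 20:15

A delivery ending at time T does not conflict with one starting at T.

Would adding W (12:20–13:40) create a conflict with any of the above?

P: ends 10:40 at or before W starts 12:20 → clear.
Q: ends 10:05 at or before W starts 12:20 → clear.
R: starts 10:45 before W ends 13:40, and ends 12:45 after W starts 12:20 → overlap.
S: starts 13:00 before W ends 13:40, and ends 14:45 after W starts 12:20 → overlap.
T: starts 13:20 before W ends 13:40, and ends 14:30 after W starts 12:20 → overlap.
U: starts 17:40 at or after W ends 13:40 → clear.
V: starts 19:00 at or after W ends 13:40 → clear.
W overlaps R, S, T.

Yes — it overlaps R, S, T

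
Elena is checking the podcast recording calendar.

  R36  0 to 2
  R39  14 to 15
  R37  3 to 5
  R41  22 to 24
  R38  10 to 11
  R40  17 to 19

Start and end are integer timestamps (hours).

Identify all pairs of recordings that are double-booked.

Check each pair: they overlap iff neither finishes before the other starts.
Sorted by start: R36, R37, R38, R39, R40, R41.
R37 starts after R36 ends; R36 is clear from here.
R38 starts after R37 ends; R37 is clear from here.
R39 starts after R38 ends; R38 is clear from here.
R40 starts after R39 ends; R39 is clear from here.
R41 starts after R40 ends.

no overlapping pairs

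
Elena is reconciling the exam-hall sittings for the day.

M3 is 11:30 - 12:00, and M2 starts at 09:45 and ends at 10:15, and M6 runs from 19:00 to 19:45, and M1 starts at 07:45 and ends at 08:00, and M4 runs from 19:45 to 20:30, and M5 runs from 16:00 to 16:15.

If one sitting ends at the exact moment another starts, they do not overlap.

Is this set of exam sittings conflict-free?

Check each pair: they overlap iff neither finishes before the other starts.
Sorted by start: M1, M2, M3, M5, M6, M4.
M2 starts after M1 ends, so M1 has no further overlaps.
M3 starts after M2 ends, so M2 has no further overlaps.
M5 starts after M3 ends, so M3 has no further overlaps.
M6 starts after M5 ends, so M5 has no further overlaps.
M4 starts exactly when M6 ends (back-to-back, no overlap).
Every pair is clear; the schedule has no overlaps.

Yes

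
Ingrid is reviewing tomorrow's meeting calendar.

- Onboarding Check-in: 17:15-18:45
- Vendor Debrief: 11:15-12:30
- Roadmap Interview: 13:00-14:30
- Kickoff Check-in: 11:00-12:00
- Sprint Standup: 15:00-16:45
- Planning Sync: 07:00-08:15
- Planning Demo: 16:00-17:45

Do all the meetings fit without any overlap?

No

Sorted by start: Planning Sync, Kickoff Check-in, Vendor Debrief, Roadmap Interview, Sprint Standup, Planning Demo, Onboarding Check-in.
Kickoff Check-in starts after Planning Sync ends — done with Planning Sync.
Vendor Debrief starts before Kickoff Check-in ends → Kickoff Check-in and Vendor Debrief overlap.
That's a conflict, so the schedule is not conflict-free.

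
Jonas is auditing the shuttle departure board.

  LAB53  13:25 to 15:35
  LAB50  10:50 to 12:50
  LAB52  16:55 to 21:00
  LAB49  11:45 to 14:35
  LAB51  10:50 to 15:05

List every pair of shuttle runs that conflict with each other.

Check each pair: they overlap iff neither finishes before the other starts.
Sorted by start: LAB50, LAB51, LAB49, LAB53, LAB52.
LAB51 starts before LAB50 ends → LAB50 and LAB51 overlap.
LAB49 starts before LAB50 ends → LAB50 and LAB49 overlap.
LAB53 starts after LAB50 ends, so nothing later overlaps LAB50 either.
LAB49 starts before LAB51 ends → LAB51 and LAB49 overlap.
LAB53 starts before LAB51 ends → LAB51 and LAB53 overlap.
LAB52 starts after LAB51 ends.
LAB53 starts before LAB49 ends → LAB49 and LAB53 overlap.
LAB52 starts after LAB49 ends.
LAB52 starts after LAB53 ends.

LAB49 & LAB50, LAB49 & LAB51, LAB49 & LAB53, LAB50 & LAB51, LAB51 & LAB53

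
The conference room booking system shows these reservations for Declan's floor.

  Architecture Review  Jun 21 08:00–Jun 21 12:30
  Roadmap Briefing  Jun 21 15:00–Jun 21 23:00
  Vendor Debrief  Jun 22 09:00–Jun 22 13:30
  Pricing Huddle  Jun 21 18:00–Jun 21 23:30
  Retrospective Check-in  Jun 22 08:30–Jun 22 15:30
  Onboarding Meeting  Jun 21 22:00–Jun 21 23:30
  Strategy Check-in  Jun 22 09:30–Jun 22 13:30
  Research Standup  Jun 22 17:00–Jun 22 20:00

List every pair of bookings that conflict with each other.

Onboarding Meeting & Pricing Huddle, Onboarding Meeting & Roadmap Briefing, Pricing Huddle & Roadmap Briefing, Retrospective Check-in & Strategy Check-in, Retrospective Check-in & Vendor Debrief, Strategy Check-in & Vendor Debrief

Check each pair: they overlap iff neither finishes before the other starts.
Sorted by start: Architecture Review, Roadmap Briefing, Pricing Huddle, Onboarding Meeting, Retrospective Check-in, Vendor Debrief, Strategy Check-in, Research Standup.
Roadmap Briefing starts after Architecture Review ends — done with Architecture Review.
Pricing Huddle starts before Roadmap Briefing ends → Roadmap Briefing and Pricing Huddle overlap.
Onboarding Meeting starts before Roadmap Briefing ends → Roadmap Briefing and Onboarding Meeting overlap.
Retrospective Check-in starts after Roadmap Briefing ends — done with Roadmap Briefing.
Onboarding Meeting starts before Pricing Huddle ends → Pricing Huddle and Onboarding Meeting overlap.
Retrospective Check-in starts after Pricing Huddle ends — done with Pricing Huddle.
Retrospective Check-in starts after Onboarding Meeting ends — done with Onboarding Meeting.
Vendor Debrief starts before Retrospective Check-in ends → Retrospective Check-in and Vendor Debrief overlap.
Strategy Check-in starts before Retrospective Check-in ends → Retrospective Check-in and Strategy Check-in overlap.
Research Standup starts after Retrospective Check-in ends.
Strategy Check-in starts before Vendor Debrief ends → Vendor Debrief and Strategy Check-in overlap.
Research Standup starts after Vendor Debrief ends.
Research Standup starts after Strategy Check-in ends.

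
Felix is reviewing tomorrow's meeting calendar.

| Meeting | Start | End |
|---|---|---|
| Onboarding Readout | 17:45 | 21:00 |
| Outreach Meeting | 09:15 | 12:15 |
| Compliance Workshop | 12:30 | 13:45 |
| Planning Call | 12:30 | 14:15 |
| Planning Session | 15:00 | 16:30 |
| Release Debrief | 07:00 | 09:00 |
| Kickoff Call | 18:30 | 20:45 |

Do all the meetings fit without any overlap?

No

Sorted by start: Release Debrief, Outreach Meeting, Compliance Workshop, Planning Call, Planning Session, Onboarding Readout, Kickoff Call.
Outreach Meeting starts after Release Debrief ends — done with Release Debrief.
Compliance Workshop starts after Outreach Meeting ends — done with Outreach Meeting.
Planning Call starts before Compliance Workshop ends → Compliance Workshop and Planning Call overlap.
That's a conflict, so the schedule is not conflict-free.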